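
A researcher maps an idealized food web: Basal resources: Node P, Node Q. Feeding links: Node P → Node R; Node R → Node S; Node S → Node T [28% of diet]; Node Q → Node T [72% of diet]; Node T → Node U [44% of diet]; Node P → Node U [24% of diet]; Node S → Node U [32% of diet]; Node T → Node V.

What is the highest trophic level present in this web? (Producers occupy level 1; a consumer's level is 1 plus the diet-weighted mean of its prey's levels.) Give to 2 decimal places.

Node R: 1 + 1 = 2
Node S: 1 + 2 = 3
Node T: 1 + (0.28×3 + 0.72×1) = 2.56
Node U: 1 + (0.44×2.56 + 0.24×1 + 0.32×3) = 3.3264
Node V: 1 + 2.56 = 3.56

3.56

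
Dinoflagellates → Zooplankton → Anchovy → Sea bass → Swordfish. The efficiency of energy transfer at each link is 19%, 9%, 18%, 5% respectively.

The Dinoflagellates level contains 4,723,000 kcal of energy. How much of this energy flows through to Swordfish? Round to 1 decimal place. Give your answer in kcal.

Zooplankton: 4723000 × 0.19 = 897370 kcal
Anchovy: 897370 × 0.09 = 80763.3 kcal
Sea bass: 80763.3 × 0.18 = 14537.394 kcal
Swordfish: 14537.394 × 0.05 = 726.8697 kcal

726.9 kcal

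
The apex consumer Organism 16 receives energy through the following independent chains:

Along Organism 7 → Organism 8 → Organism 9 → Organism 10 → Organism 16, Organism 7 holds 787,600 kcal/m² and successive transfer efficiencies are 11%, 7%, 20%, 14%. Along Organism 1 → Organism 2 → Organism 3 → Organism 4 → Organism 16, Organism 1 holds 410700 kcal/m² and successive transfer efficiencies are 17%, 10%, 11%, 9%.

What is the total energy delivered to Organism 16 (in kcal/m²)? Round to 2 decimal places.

Via Organism 7: 787600 × 0.11 × 0.07 × 0.2 × 0.14 = 169.80656 kcal/m²
Via Organism 1: 410700 × 0.17 × 0.1 × 0.11 × 0.09 = 69.12081 kcal/m²
Total at Organism 16: 169.80656 + 69.12081 = 238.92737 kcal/m²

238.93 kcal/m²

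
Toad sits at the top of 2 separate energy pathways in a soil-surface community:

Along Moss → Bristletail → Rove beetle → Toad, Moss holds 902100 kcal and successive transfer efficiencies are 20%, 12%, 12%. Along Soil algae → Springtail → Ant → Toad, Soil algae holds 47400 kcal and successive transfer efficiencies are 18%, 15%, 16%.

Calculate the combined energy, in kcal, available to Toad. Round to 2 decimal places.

Via Moss: 902100 × 0.2 × 0.12 × 0.12 = 2598.048 kcal
Via Soil algae: 47400 × 0.18 × 0.15 × 0.16 = 204.768 kcal
Total at Toad: 2598.048 + 204.768 = 2802.816 kcal

2802.82 kcal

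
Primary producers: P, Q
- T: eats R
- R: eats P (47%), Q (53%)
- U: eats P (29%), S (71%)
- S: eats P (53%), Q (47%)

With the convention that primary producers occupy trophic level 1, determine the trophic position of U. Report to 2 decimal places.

2.71

R: 1 + (0.47×1 + 0.53×1) = 2
S: 1 + (0.53×1 + 0.47×1) = 2
T: 1 + 2 = 3
U: 1 + (0.29×1 + 0.71×2) = 2.71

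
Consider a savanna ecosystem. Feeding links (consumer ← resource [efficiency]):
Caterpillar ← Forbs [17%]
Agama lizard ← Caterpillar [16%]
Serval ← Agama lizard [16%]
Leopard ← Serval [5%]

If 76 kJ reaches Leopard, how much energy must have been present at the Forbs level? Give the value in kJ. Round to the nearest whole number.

Cumulative transfer efficiency: 0.17 × 0.16 × 0.16 × 0.05 = 0.0002176
Forbs energy = 76 / 0.0002176 = 349265 kJ

349265 kJ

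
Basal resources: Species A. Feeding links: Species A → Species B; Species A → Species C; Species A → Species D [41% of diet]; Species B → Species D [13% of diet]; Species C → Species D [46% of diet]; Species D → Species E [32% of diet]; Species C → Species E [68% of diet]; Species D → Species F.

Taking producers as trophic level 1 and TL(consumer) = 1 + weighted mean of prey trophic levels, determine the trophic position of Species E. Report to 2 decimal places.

3.19

Species B: 1 + 1 = 2
Species C: 1 + 1 = 2
Species D: 1 + (0.41×1 + 0.13×2 + 0.46×2) = 2.59
Species E: 1 + (0.32×2.59 + 0.68×2) = 3.1888
Species F: 1 + 2.59 = 3.59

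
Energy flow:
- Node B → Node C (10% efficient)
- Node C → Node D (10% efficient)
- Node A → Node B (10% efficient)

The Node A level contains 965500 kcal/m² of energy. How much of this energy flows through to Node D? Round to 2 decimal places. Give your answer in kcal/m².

Node B: 965500 × 0.1 = 96550 kcal/m²
Node C: 96550 × 0.1 = 9655 kcal/m²
Node D: 9655 × 0.1 = 965.5 kcal/m²

965.50 kcal/m²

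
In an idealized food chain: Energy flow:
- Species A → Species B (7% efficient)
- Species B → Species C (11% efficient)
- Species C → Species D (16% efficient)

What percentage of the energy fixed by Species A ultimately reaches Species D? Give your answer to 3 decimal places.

Product of link efficiencies: 0.07 × 0.11 × 0.16 = 0.001232
As a percentage: 0.001232 × 100 = 0.123%

0.123%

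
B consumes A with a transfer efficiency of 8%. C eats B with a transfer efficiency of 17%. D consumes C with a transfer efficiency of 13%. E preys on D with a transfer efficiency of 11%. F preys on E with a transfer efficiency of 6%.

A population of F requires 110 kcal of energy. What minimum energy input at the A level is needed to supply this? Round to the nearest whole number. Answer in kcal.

Cumulative transfer efficiency: 0.08 × 0.17 × 0.13 × 0.11 × 0.06 = 0.0000116688
A energy = 110 / 0.0000116688 = 9426848 kcal

9426848 kcal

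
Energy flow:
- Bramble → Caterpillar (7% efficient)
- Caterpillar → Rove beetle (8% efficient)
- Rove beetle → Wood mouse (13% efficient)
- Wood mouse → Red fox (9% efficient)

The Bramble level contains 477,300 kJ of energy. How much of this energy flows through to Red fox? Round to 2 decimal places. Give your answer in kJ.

Caterpillar: 477300 × 0.07 = 33411 kJ
Rove beetle: 33411 × 0.08 = 2672.88 kJ
Wood mouse: 2672.88 × 0.13 = 347.4744 kJ
Red fox: 347.4744 × 0.09 = 31.272696 kJ

31.27 kJ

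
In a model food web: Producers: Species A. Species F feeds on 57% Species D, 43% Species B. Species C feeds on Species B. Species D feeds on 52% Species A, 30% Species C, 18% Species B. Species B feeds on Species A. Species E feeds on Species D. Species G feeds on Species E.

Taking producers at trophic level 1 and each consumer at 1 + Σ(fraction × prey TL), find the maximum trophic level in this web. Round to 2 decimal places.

Species B: 1 + 1 = 2
Species C: 1 + 2 = 3
Species D: 1 + (0.52×1 + 0.3×3 + 0.18×2) = 2.78
Species E: 1 + 2.78 = 3.78
Species F: 1 + (0.57×2.78 + 0.43×2) = 3.4446
Species G: 1 + 3.78 = 4.78

4.78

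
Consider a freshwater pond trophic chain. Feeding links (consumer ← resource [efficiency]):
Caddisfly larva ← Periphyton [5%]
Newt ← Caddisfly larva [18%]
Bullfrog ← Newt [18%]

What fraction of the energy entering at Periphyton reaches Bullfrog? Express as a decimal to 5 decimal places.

Product of link efficiencies: 0.05 × 0.18 × 0.18 = 0.00162

0.00162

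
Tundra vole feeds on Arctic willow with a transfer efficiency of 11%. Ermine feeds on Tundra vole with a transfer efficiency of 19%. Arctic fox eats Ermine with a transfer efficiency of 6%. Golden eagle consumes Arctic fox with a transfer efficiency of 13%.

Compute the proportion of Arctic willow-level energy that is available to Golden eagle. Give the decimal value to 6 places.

Product of link efficiencies: 0.11 × 0.19 × 0.06 × 0.13 = 0.00016302

0.000163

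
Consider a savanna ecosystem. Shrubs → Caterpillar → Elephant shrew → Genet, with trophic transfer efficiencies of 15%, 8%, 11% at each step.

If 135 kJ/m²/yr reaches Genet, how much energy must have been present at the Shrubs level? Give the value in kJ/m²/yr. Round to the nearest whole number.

102273 kJ/m²/yr

Cumulative transfer efficiency: 0.15 × 0.08 × 0.11 = 0.00132
Shrubs energy = 135 / 0.00132 = 102273 kJ/m²/yr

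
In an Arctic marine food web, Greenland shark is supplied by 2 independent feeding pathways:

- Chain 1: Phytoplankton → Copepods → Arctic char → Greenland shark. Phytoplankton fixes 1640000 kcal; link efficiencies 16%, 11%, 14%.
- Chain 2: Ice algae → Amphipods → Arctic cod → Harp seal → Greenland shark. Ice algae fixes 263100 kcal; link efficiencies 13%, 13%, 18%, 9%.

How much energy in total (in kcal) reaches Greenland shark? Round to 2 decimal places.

Chain 1: 1640000 × 0.16 × 0.11 × 0.14 = 4040.96 kcal
Chain 2: 263100 × 0.13 × 0.13 × 0.18 × 0.09 = 72.031518 kcal
Total at Greenland shark: 4040.96 + 72.031518 = 4112.991518 kcal

4112.99 kcal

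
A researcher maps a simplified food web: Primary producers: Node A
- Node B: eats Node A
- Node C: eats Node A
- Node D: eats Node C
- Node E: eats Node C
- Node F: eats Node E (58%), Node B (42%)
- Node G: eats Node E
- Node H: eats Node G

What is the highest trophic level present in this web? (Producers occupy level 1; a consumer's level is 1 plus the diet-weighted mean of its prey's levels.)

Node B: 1 + 1 = 2
Node C: 1 + 1 = 2
Node D: 1 + 2 = 3
Node E: 1 + 2 = 3
Node F: 1 + (0.58×3 + 0.42×2) = 3.58
Node G: 1 + 3 = 4
Node H: 1 + 4 = 5

5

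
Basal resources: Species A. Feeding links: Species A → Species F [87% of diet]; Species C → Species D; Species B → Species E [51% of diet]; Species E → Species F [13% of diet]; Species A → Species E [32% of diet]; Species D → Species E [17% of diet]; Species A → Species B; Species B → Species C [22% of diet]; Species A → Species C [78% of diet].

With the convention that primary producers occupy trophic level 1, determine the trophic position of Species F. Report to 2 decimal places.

2.25

Species B: 1 + 1 = 2
Species C: 1 + (0.78×1 + 0.22×2) = 2.22
Species D: 1 + 2.22 = 3.22
Species E: 1 + (0.51×2 + 0.17×3.22 + 0.32×1) = 2.8874
Species F: 1 + (0.87×1 + 0.13×2.8874) = 2.245362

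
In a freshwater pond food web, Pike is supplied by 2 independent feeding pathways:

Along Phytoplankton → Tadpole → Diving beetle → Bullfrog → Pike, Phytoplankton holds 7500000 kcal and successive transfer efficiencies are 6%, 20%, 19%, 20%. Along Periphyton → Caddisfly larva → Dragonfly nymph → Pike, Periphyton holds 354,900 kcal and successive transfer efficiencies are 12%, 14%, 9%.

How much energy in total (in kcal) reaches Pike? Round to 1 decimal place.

3956.6 kcal

Via Phytoplankton: 7500000 × 0.06 × 0.2 × 0.19 × 0.2 = 3420 kcal
Via Periphyton: 354900 × 0.12 × 0.14 × 0.09 = 536.6088 kcal
Total at Pike: 3420 + 536.6088 = 3956.6088 kcal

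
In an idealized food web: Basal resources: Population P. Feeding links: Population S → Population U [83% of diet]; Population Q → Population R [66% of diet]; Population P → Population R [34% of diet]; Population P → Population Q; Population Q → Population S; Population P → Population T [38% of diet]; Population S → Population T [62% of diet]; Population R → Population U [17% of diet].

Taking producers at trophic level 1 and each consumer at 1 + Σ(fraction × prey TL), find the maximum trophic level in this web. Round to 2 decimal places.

Population Q: 1 + 1 = 2
Population R: 1 + (0.66×2 + 0.34×1) = 2.66
Population S: 1 + 2 = 3
Population T: 1 + (0.62×3 + 0.38×1) = 3.24
Population U: 1 + (0.17×2.66 + 0.83×3) = 3.9422

3.94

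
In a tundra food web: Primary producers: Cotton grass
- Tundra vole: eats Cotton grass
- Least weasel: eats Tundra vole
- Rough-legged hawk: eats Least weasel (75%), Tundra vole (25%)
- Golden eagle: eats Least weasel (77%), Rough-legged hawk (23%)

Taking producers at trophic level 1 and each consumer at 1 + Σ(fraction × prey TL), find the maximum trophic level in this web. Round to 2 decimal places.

4.17

Tundra vole: 1 + 1 = 2
Least weasel: 1 + 2 = 3
Rough-legged hawk: 1 + (0.75×3 + 0.25×2) = 3.75
Golden eagle: 1 + (0.77×3 + 0.23×3.75) = 4.1725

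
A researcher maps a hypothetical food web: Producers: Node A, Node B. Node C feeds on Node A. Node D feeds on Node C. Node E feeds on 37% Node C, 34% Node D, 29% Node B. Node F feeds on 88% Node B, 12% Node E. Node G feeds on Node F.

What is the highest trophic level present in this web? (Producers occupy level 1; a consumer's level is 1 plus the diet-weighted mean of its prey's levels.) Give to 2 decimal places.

Node C: 1 + 1 = 2
Node D: 1 + 2 = 3
Node E: 1 + (0.37×2 + 0.34×3 + 0.29×1) = 3.05
Node F: 1 + (0.88×1 + 0.12×3.05) = 2.246
Node G: 1 + 2.246 = 3.246

3.25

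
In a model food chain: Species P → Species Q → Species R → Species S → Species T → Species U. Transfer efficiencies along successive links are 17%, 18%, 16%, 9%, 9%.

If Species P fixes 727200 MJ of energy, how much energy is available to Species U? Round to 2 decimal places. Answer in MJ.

28.84 MJ

Species Q: 727200 × 0.17 = 123624 MJ
Species R: 123624 × 0.18 = 22252.32 MJ
Species S: 22252.32 × 0.16 = 3560.3712 MJ
Species T: 3560.3712 × 0.09 = 320.433408 MJ
Species U: 320.433408 × 0.09 = 28.83900672 MJ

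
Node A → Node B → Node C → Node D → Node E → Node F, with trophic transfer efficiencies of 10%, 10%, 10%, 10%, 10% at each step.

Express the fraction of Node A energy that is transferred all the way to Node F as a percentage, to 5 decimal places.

0.00100%

Product of link efficiencies: 0.1 × 0.1 × 0.1 × 0.1 × 0.1 = 0.00001
As a percentage: 0.00001 × 100 = 0.00100%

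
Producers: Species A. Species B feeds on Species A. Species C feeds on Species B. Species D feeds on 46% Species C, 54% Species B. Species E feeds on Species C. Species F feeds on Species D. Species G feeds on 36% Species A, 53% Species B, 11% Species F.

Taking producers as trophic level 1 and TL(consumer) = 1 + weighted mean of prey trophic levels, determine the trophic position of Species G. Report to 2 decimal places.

Species B: 1 + 1 = 2
Species C: 1 + 2 = 3
Species D: 1 + (0.46×3 + 0.54×2) = 3.46
Species E: 1 + 3 = 4
Species F: 1 + 3.46 = 4.46
Species G: 1 + (0.36×1 + 0.53×2 + 0.11×4.46) = 2.9106

2.91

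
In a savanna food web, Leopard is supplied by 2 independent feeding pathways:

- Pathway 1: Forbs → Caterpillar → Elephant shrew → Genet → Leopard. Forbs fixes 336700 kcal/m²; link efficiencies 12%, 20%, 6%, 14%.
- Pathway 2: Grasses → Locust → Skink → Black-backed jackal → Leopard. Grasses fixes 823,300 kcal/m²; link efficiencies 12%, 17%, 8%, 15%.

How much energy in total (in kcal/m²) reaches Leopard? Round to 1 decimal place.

269.4 kcal/m²

Pathway 1: 336700 × 0.12 × 0.2 × 0.06 × 0.14 = 67.87872 kcal/m²
Pathway 2: 823300 × 0.12 × 0.17 × 0.08 × 0.15 = 201.54384 kcal/m²
Total at Leopard: 67.87872 + 201.54384 = 269.42256 kcal/m²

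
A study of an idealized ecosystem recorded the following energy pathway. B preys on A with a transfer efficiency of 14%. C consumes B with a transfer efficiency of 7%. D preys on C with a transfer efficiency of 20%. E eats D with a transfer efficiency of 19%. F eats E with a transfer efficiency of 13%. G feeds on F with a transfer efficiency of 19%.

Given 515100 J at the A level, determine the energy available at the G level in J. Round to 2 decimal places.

B: 515100 × 0.14 = 72114 J
C: 72114 × 0.07 = 5047.98 J
D: 5047.98 × 0.2 = 1009.596 J
E: 1009.596 × 0.19 = 191.82324 J
F: 191.82324 × 0.13 = 24.9370212 J
G: 24.9370212 × 0.19 = 4.738034028 J

4.74 J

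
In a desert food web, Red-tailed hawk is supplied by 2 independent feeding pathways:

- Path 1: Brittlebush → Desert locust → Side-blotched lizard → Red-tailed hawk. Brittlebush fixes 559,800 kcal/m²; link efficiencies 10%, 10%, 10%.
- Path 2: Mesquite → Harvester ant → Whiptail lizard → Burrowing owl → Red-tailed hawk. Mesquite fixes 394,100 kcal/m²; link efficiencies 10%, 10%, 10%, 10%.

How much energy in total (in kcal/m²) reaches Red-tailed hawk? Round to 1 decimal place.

Path 1: 559800 × 0.1 × 0.1 × 0.1 = 559.8 kcal/m²
Path 2: 394100 × 0.1 × 0.1 × 0.1 × 0.1 = 39.41 kcal/m²
Total at Red-tailed hawk: 559.8 + 39.41 = 599.21 kcal/m²

599.2 kcal/m²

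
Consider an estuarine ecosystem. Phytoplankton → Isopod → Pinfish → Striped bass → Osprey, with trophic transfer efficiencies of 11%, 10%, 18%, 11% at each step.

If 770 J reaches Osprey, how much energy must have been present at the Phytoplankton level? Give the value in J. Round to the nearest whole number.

3535354 J

Cumulative transfer efficiency: 0.11 × 0.1 × 0.18 × 0.11 = 0.0002178
Phytoplankton energy = 770 / 0.0002178 = 3535354 J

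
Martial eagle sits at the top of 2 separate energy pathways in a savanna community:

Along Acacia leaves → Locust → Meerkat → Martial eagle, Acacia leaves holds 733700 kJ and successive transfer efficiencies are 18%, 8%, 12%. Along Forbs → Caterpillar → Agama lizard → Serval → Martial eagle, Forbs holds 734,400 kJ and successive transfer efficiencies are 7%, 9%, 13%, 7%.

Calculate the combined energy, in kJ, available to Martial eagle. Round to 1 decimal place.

1309.9 kJ

Via Acacia leaves: 733700 × 0.18 × 0.08 × 0.12 = 1267.8336 kJ
Via Forbs: 734400 × 0.07 × 0.09 × 0.13 × 0.07 = 42.103152 kJ
Total at Martial eagle: 1267.8336 + 42.103152 = 1309.936752 kJ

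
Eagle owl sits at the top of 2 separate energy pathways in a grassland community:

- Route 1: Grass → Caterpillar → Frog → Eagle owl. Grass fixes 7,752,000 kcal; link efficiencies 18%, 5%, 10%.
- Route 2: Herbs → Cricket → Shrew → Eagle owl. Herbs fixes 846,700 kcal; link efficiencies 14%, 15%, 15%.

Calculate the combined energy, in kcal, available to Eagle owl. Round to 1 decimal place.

9643.9 kcal

Route 1: 7752000 × 0.18 × 0.05 × 0.1 = 6976.8 kcal
Route 2: 846700 × 0.14 × 0.15 × 0.15 = 2667.105 kcal
Total at Eagle owl: 6976.8 + 2667.105 = 9643.905 kcal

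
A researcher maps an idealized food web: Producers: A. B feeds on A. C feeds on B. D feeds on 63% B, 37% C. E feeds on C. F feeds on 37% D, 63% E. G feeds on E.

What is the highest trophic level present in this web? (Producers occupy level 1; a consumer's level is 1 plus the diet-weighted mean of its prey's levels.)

5

B: 1 + 1 = 2
C: 1 + 2 = 3
D: 1 + (0.63×2 + 0.37×3) = 3.37
E: 1 + 3 = 4
F: 1 + (0.37×3.37 + 0.63×4) = 4.7669
G: 1 + 4 = 5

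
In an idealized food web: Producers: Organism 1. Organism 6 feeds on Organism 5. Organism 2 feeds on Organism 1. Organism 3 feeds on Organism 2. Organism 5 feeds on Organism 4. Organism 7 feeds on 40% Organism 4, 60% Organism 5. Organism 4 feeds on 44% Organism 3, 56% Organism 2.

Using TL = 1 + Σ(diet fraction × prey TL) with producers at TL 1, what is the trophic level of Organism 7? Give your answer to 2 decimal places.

5.04

Organism 2: 1 + 1 = 2
Organism 3: 1 + 2 = 3
Organism 4: 1 + (0.44×3 + 0.56×2) = 3.44
Organism 5: 1 + 3.44 = 4.44
Organism 6: 1 + 4.44 = 5.44
Organism 7: 1 + (0.4×3.44 + 0.6×4.44) = 5.04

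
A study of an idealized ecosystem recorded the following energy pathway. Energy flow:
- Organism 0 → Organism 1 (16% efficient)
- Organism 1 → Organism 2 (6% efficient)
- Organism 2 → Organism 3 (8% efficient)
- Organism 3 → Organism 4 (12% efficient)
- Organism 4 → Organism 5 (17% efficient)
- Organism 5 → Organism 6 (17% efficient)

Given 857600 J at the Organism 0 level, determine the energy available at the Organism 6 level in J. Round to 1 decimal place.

2.3 J

Organism 1: 857600 × 0.16 = 137216 J
Organism 2: 137216 × 0.06 = 8232.96 J
Organism 3: 8232.96 × 0.08 = 658.6368 J
Organism 4: 658.6368 × 0.12 = 79.036416 J
Organism 5: 79.036416 × 0.17 = 13.43619072 J
Organism 6: 13.43619072 × 0.17 = 2.2841524224 J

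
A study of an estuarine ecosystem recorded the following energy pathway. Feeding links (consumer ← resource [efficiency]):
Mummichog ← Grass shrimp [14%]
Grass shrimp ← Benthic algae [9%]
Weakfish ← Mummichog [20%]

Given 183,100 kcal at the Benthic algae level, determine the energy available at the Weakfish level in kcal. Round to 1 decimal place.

461.4 kcal

Grass shrimp: 183100 × 0.09 = 16479 kcal
Mummichog: 16479 × 0.14 = 2307.06 kcal
Weakfish: 2307.06 × 0.2 = 461.412 kcal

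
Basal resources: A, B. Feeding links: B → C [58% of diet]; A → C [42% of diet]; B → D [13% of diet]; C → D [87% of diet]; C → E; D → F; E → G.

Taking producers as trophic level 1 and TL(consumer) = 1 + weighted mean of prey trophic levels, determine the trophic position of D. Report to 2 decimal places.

2.87

C: 1 + (0.58×1 + 0.42×1) = 2
D: 1 + (0.13×1 + 0.87×2) = 2.87
E: 1 + 2 = 3
F: 1 + 2.87 = 3.87
G: 1 + 3 = 4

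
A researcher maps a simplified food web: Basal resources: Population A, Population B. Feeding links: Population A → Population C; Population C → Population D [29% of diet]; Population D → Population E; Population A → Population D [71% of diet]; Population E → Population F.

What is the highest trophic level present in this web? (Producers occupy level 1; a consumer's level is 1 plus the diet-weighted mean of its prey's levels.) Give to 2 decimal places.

Population C: 1 + 1 = 2
Population D: 1 + (0.29×2 + 0.71×1) = 2.29
Population E: 1 + 2.29 = 3.29
Population F: 1 + 3.29 = 4.29

4.29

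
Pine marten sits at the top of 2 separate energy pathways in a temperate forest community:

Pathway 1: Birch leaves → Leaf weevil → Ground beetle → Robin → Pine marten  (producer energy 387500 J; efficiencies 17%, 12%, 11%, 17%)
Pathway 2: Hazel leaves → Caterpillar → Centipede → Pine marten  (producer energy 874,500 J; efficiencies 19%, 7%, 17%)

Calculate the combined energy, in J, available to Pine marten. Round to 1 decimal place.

Pathway 1: 387500 × 0.17 × 0.12 × 0.11 × 0.17 = 147.8235 J
Pathway 2: 874500 × 0.19 × 0.07 × 0.17 = 1977.2445 J
Total at Pine marten: 147.8235 + 1977.2445 = 2125.068 J

2125.1 J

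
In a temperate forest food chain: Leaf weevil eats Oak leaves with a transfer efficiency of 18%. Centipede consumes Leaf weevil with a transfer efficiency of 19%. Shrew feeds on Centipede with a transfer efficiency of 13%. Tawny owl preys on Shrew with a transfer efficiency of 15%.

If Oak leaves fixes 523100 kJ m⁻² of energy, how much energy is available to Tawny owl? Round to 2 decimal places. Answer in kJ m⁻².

348.86 kJ m⁻²

Leaf weevil: 523100 × 0.18 = 94158 kJ m⁻²
Centipede: 94158 × 0.19 = 17890.02 kJ m⁻²
Shrew: 17890.02 × 0.13 = 2325.7026 kJ m⁻²
Tawny owl: 2325.7026 × 0.15 = 348.85539 kJ m⁻²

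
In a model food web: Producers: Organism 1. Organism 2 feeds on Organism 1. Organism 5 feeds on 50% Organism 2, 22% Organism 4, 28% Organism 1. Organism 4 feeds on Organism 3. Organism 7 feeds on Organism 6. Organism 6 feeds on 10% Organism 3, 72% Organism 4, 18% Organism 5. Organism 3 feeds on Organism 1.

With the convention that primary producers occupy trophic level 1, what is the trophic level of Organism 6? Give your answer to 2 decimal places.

Organism 2: 1 + 1 = 2
Organism 3: 1 + 1 = 2
Organism 4: 1 + 2 = 3
Organism 5: 1 + (0.5×2 + 0.22×3 + 0.28×1) = 2.94
Organism 6: 1 + (0.1×2 + 0.72×3 + 0.18×2.94) = 3.8892
Organism 7: 1 + 3.8892 = 4.8892

3.89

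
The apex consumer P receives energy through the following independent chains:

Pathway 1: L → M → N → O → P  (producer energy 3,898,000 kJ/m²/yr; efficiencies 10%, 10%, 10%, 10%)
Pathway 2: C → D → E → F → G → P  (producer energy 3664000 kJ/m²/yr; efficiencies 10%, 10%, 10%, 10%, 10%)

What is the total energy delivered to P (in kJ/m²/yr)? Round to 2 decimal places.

Pathway 1: 3898000 × 0.1 × 0.1 × 0.1 × 0.1 = 389.8 kJ/m²/yr
Pathway 2: 3664000 × 0.1 × 0.1 × 0.1 × 0.1 × 0.1 = 36.64 kJ/m²/yr
Total at P: 389.8 + 36.64 = 426.44 kJ/m²/yr

426.44 kJ/m²/yr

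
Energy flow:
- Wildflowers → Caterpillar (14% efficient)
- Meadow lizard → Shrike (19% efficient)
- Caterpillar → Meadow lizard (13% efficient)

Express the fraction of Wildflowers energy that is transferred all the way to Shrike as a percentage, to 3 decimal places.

Product of link efficiencies: 0.14 × 0.13 × 0.19 = 0.003458
As a percentage: 0.003458 × 100 = 0.346%

0.346%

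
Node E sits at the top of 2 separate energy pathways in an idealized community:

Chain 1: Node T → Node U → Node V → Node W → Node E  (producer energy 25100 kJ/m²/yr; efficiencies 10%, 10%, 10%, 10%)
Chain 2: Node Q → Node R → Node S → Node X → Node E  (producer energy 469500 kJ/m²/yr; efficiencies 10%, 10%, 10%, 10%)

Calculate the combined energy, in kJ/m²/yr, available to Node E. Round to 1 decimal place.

Chain 1: 25100 × 0.1 × 0.1 × 0.1 × 0.1 = 2.51 kJ/m²/yr
Chain 2: 469500 × 0.1 × 0.1 × 0.1 × 0.1 = 46.95 kJ/m²/yr
Total at Node E: 2.51 + 46.95 = 49.46 kJ/m²/yr

49.5 kJ/m²/yr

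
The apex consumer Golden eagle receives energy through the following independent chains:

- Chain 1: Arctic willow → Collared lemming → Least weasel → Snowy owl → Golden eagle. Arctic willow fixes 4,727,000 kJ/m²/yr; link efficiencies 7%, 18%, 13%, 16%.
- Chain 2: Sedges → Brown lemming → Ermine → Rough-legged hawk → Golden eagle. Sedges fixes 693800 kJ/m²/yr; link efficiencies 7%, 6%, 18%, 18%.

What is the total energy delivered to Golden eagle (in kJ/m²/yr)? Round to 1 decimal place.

1333.3 kJ/m²/yr

Chain 1: 4727000 × 0.07 × 0.18 × 0.13 × 0.16 = 1238.85216 kJ/m²/yr
Chain 2: 693800 × 0.07 × 0.06 × 0.18 × 0.18 = 94.412304 kJ/m²/yr
Total at Golden eagle: 1238.85216 + 94.412304 = 1333.264464 kJ/m²/yr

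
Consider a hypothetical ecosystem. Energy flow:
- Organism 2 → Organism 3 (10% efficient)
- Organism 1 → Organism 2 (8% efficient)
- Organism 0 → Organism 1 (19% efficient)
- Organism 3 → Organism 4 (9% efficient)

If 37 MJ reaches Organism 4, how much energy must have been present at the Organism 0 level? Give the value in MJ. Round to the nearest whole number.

Cumulative transfer efficiency: 0.19 × 0.08 × 0.1 × 0.09 = 0.0001368
Organism 0 energy = 37 / 0.0001368 = 270468 MJ

270468 MJ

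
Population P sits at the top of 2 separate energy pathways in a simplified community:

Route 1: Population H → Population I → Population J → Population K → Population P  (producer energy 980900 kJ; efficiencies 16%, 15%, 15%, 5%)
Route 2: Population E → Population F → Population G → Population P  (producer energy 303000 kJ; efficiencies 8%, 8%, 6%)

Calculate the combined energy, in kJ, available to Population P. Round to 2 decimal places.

Route 1: 980900 × 0.16 × 0.15 × 0.15 × 0.05 = 176.562 kJ
Route 2: 303000 × 0.08 × 0.08 × 0.06 = 116.352 kJ
Total at Population P: 176.562 + 116.352 = 292.914 kJ

292.91 kJ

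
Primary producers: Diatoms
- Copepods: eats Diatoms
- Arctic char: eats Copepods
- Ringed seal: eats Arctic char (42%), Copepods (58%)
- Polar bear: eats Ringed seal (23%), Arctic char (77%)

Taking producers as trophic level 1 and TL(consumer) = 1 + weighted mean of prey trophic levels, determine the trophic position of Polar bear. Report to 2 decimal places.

4.10

Copepods: 1 + 1 = 2
Arctic char: 1 + 2 = 3
Ringed seal: 1 + (0.42×3 + 0.58×2) = 3.42
Polar bear: 1 + (0.23×3.42 + 0.77×3) = 4.0966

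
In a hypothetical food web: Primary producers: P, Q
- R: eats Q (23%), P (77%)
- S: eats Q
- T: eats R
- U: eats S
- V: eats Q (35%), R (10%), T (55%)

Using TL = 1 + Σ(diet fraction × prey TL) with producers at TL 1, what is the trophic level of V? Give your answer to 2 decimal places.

R: 1 + (0.23×1 + 0.77×1) = 2
S: 1 + 1 = 2
T: 1 + 2 = 3
U: 1 + 2 = 3
V: 1 + (0.35×1 + 0.1×2 + 0.55×3) = 3.2

3.20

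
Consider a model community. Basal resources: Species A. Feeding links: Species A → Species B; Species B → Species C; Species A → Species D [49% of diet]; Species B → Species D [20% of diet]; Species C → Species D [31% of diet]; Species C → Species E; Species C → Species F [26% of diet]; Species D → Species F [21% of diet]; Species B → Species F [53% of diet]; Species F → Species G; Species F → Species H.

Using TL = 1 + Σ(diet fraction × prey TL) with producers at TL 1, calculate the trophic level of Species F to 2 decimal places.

3.43

Species B: 1 + 1 = 2
Species C: 1 + 2 = 3
Species D: 1 + (0.49×1 + 0.2×2 + 0.31×3) = 2.82
Species E: 1 + 3 = 4
Species F: 1 + (0.26×3 + 0.21×2.82 + 0.53×2) = 3.4322
Species G: 1 + 3.4322 = 4.4322
Species H: 1 + 3.4322 = 4.4322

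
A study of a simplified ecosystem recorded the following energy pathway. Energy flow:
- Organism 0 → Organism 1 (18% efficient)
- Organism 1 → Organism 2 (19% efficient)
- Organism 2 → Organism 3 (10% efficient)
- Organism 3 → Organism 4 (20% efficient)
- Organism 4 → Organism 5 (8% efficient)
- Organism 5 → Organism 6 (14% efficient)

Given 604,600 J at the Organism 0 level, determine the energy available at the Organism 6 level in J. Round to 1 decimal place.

4.6 J

Organism 1: 604600 × 0.18 = 108828 J
Organism 2: 108828 × 0.19 = 20677.32 J
Organism 3: 20677.32 × 0.1 = 2067.732 J
Organism 4: 2067.732 × 0.2 = 413.5464 J
Organism 5: 413.5464 × 0.08 = 33.083712 J
Organism 6: 33.083712 × 0.14 = 4.63171968 J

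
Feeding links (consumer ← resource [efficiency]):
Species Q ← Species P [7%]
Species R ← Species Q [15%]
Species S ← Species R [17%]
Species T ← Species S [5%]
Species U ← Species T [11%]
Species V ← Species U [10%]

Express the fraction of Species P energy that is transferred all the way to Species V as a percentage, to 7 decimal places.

Product of link efficiencies: 0.07 × 0.15 × 0.17 × 0.05 × 0.11 × 0.1 = 0.00000098175
As a percentage: 0.00000098175 × 100 = 0.0000982%

0.0000982%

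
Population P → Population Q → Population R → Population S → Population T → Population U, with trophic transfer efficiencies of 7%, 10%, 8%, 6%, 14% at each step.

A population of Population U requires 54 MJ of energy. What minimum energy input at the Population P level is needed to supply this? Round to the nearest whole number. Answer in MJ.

Cumulative transfer efficiency: 0.07 × 0.1 × 0.08 × 0.06 × 0.14 = 0.000004704
Population P energy = 54 / 0.000004704 = 11479592 MJ

11479592 MJ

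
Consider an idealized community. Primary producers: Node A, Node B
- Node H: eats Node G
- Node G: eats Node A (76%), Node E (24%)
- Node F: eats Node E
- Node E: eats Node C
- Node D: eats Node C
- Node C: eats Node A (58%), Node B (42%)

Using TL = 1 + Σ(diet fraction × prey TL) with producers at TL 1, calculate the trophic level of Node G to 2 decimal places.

Node C: 1 + (0.58×1 + 0.42×1) = 2
Node D: 1 + 2 = 3
Node E: 1 + 2 = 3
Node F: 1 + 3 = 4
Node G: 1 + (0.76×1 + 0.24×3) = 2.48
Node H: 1 + 2.48 = 3.48

2.48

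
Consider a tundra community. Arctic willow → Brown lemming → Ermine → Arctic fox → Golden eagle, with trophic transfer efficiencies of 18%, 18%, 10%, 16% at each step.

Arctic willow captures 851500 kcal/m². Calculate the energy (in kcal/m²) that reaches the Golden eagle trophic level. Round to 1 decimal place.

441.4 kcal/m²

Brown lemming: 851500 × 0.18 = 153270 kcal/m²
Ermine: 153270 × 0.18 = 27588.6 kcal/m²
Arctic fox: 27588.6 × 0.1 = 2758.86 kcal/m²
Golden eagle: 2758.86 × 0.16 = 441.4176 kcal/m²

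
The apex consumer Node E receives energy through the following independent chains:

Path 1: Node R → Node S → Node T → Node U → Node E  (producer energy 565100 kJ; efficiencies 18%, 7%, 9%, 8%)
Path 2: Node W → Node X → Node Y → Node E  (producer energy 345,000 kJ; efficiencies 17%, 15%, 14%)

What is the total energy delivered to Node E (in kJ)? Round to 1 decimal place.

1282.9 kJ

Path 1: 565100 × 0.18 × 0.07 × 0.09 × 0.08 = 51.265872 kJ
Path 2: 345000 × 0.17 × 0.15 × 0.14 = 1231.65 kJ
Total at Node E: 51.265872 + 1231.65 = 1282.915872 kJ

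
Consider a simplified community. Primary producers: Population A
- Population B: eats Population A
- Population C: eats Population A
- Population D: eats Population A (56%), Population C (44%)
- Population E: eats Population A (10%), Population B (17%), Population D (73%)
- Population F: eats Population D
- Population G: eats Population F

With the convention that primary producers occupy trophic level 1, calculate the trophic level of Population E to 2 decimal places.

3.22

Population B: 1 + 1 = 2
Population C: 1 + 1 = 2
Population D: 1 + (0.56×1 + 0.44×2) = 2.44
Population E: 1 + (0.1×1 + 0.17×2 + 0.73×2.44) = 3.2212
Population F: 1 + 2.44 = 3.44
Population G: 1 + 3.44 = 4.44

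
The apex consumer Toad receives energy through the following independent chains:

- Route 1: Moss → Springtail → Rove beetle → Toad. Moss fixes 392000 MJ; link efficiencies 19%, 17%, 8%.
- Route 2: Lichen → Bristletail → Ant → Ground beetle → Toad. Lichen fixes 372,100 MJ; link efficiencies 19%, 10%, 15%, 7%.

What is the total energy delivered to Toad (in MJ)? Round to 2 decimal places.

Route 1: 392000 × 0.19 × 0.17 × 0.08 = 1012.928 MJ
Route 2: 372100 × 0.19 × 0.1 × 0.15 × 0.07 = 74.23395 MJ
Total at Toad: 1012.928 + 74.23395 = 1087.16195 MJ

1087.16 MJ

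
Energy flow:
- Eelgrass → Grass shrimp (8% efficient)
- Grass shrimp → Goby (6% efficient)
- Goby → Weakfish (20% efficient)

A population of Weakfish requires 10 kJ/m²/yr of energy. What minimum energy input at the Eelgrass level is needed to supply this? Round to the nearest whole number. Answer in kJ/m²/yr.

10417 kJ/m²/yr

Cumulative transfer efficiency: 0.08 × 0.06 × 0.2 = 0.00096
Eelgrass energy = 10 / 0.00096 = 10417 kJ/m²/yr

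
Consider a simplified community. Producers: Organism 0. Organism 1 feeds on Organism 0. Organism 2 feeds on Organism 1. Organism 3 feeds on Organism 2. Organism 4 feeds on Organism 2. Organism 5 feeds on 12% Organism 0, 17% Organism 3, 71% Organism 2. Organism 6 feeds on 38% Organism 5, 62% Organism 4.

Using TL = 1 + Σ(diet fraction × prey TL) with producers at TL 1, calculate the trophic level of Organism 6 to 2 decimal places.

4.97

Organism 1: 1 + 1 = 2
Organism 2: 1 + 2 = 3
Organism 3: 1 + 3 = 4
Organism 4: 1 + 3 = 4
Organism 5: 1 + (0.12×1 + 0.17×4 + 0.71×3) = 3.93
Organism 6: 1 + (0.38×3.93 + 0.62×4) = 4.9734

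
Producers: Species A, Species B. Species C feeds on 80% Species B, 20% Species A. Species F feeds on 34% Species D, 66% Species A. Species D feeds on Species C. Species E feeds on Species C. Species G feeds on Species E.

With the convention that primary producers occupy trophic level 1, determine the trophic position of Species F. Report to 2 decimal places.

2.68

Species C: 1 + (0.8×1 + 0.2×1) = 2
Species D: 1 + 2 = 3
Species E: 1 + 2 = 3
Species F: 1 + (0.34×3 + 0.66×1) = 2.68
Species G: 1 + 3 = 4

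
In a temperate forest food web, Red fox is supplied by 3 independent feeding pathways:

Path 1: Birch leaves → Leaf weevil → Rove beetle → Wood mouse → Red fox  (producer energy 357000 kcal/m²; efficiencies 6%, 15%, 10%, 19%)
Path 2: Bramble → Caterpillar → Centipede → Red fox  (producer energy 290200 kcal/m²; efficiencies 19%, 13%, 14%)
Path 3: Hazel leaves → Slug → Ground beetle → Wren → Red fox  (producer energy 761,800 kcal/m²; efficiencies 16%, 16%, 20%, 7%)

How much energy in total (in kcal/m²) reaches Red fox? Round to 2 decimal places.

1337.59 kcal/m²

Path 1: 357000 × 0.06 × 0.15 × 0.1 × 0.19 = 61.047 kcal/m²
Path 2: 290200 × 0.19 × 0.13 × 0.14 = 1003.5116 kcal/m²
Path 3: 761800 × 0.16 × 0.16 × 0.2 × 0.07 = 273.02912 kcal/m²
Total at Red fox: 61.047 + 1003.5116 + 273.02912 = 1337.58772 kcal/m²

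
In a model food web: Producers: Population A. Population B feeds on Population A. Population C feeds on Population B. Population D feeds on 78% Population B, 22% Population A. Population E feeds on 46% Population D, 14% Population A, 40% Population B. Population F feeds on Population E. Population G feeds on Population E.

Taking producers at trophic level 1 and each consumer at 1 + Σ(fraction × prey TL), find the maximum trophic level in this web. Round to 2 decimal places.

Population B: 1 + 1 = 2
Population C: 1 + 2 = 3
Population D: 1 + (0.78×2 + 0.22×1) = 2.78
Population E: 1 + (0.46×2.78 + 0.14×1 + 0.4×2) = 3.2188
Population F: 1 + 3.2188 = 4.2188
Population G: 1 + 3.2188 = 4.2188

4.22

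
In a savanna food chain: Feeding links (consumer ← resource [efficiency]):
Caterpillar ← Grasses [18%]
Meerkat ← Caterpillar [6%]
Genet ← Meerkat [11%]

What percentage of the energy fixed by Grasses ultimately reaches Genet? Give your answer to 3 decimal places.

Product of link efficiencies: 0.18 × 0.06 × 0.11 = 0.001188
As a percentage: 0.001188 × 100 = 0.119%

0.119%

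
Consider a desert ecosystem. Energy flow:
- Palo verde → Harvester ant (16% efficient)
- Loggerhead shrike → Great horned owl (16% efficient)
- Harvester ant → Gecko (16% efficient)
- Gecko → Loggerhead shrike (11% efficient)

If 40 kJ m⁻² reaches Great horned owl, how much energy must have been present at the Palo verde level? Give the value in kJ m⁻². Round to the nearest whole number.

Cumulative transfer efficiency: 0.16 × 0.16 × 0.11 × 0.16 = 0.00045056
Palo verde energy = 40 / 0.00045056 = 88778 kJ m⁻²

88778 kJ m⁻²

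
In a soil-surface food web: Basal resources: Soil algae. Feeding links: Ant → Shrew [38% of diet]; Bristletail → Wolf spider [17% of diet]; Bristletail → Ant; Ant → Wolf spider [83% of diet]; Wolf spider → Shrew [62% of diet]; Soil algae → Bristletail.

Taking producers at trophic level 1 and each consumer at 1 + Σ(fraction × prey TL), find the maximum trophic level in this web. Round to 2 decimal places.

4.51

Bristletail: 1 + 1 = 2
Ant: 1 + 2 = 3
Wolf spider: 1 + (0.17×2 + 0.83×3) = 3.83
Shrew: 1 + (0.38×3 + 0.62×3.83) = 4.5146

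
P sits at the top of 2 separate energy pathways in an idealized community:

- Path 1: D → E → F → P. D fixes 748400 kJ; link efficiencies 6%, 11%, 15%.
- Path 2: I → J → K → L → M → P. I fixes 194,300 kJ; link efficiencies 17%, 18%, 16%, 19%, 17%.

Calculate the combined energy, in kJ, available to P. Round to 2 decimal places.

771.64 kJ

Path 1: 748400 × 0.06 × 0.11 × 0.15 = 740.916 kJ
Path 2: 194300 × 0.17 × 0.18 × 0.16 × 0.19 × 0.17 = 30.72675744 kJ
Total at P: 740.916 + 30.72675744 = 771.64275744 kJ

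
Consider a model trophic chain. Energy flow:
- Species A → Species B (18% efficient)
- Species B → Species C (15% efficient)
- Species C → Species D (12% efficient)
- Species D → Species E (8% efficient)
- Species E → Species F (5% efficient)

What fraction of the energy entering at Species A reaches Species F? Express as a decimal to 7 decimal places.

0.0000130

Product of link efficiencies: 0.18 × 0.15 × 0.12 × 0.08 × 0.05 = 0.00001296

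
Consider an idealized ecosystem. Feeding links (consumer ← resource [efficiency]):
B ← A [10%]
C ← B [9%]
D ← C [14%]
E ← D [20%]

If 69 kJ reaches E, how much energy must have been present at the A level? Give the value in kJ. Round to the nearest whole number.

273810 kJ

Cumulative transfer efficiency: 0.1 × 0.09 × 0.14 × 0.2 = 0.000252
A energy = 69 / 0.000252 = 273810 kJ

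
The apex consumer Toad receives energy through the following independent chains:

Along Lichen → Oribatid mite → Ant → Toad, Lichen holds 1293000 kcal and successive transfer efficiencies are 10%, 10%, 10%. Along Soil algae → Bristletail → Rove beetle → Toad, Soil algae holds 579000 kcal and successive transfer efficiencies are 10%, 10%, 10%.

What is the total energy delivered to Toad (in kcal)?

1872 kcal

Via Lichen: 1293000 × 0.1 × 0.1 × 0.1 = 1293 kcal
Via Soil algae: 579000 × 0.1 × 0.1 × 0.1 = 579 kcal
Total at Toad: 1293 + 579 = 1872 kcal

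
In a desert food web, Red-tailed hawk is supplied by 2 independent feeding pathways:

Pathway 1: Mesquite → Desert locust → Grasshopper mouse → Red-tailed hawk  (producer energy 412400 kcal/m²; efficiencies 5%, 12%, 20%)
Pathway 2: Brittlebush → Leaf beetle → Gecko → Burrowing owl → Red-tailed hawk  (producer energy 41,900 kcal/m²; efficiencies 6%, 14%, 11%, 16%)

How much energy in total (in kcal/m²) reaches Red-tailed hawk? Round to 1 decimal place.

Pathway 1: 412400 × 0.05 × 0.12 × 0.2 = 494.88 kcal/m²
Pathway 2: 41900 × 0.06 × 0.14 × 0.11 × 0.16 = 6.194496 kcal/m²
Total at Red-tailed hawk: 494.88 + 6.194496 = 501.074496 kcal/m²

501.1 kcal/m²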